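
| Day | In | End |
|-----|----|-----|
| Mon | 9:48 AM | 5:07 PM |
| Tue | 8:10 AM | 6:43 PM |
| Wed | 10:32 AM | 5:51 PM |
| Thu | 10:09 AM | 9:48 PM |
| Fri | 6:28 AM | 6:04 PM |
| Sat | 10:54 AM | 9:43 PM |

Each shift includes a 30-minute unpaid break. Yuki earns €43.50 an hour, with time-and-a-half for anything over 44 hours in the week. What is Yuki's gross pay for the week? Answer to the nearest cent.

€2713.31

Mon: 9:48 AM–5:07 PM = 7 h 19 min; less 30 min break → 6 h 49 min
Tue: 8:10 AM–6:43 PM = 10 h 33 min; less 30 min break → 10 h 3 min
Wed: 10:32 AM–5:51 PM = 7 h 19 min; less 30 min break → 6 h 49 min
Thu: 10:09 AM–9:48 PM = 11 h 39 min; less 30 min break → 11 h 9 min
Fri: 6:28 AM–6:04 PM = 11 h 36 min; less 30 min break → 11 h 6 min
Sat: 10:54 AM–9:43 PM = 10 h 49 min; less 30 min break → 10 h 19 min
Total worked: 56 h 15 min = 3375 min.
Regular 44 h 0 min = 2640 min at €43.50/h; overtime 12 h 15 min = 735 min at €65.25/h.
Pay = (2640 × €43.50 + 735 × €65.25) ÷ 60 = €2713.31.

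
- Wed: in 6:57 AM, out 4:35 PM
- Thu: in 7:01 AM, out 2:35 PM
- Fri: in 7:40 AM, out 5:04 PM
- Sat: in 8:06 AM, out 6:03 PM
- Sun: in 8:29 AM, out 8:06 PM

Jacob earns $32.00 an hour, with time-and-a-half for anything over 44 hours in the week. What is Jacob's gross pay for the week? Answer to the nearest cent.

Wed: 6:57 AM–4:35 PM = 9 h 38 min
Thu: 7:01 AM–2:35 PM = 7 h 34 min
Fri: 7:40 AM–5:04 PM = 9 h 24 min
Sat: 8:06 AM–6:03 PM = 9 h 57 min
Sun: 8:29 AM–8:06 PM = 11 h 37 min
Total worked: 48 h 10 min = 2890 min.
Regular 44 h 0 min = 2640 min at $32.00/h; overtime 4 h 10 min = 250 min at $48.00/h.
Pay = (2640 × $32.00 + 250 × $48.00) ÷ 60 = $1608.00.

$1608.00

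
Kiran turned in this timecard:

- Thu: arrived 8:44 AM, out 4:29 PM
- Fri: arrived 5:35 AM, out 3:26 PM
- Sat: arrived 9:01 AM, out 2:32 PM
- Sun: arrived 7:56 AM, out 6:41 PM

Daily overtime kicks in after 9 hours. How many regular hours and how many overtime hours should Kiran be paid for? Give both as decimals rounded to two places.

Regular 31.27 hours, overtime 2.60 hours

Thu: 8:44 AM–4:29 PM = 7 h 45 min
Fri: 5:35 AM–3:26 PM = 9 h 51 min
Sat: 9:01 AM–2:32 PM = 5 h 31 min
Sun: 7:56 AM–6:41 PM = 10 h 45 min
Thu reg 7 h 45 min / OT 0 h 0 min; Fri reg 9 h 0 min / OT 0 h 51 min; Sat reg 5 h 31 min / OT 0 h 0 min; Sun reg 9 h 0 min / OT 1 h 45 min.
Totals: regular 31 h 16 min, overtime 2 h 36 min.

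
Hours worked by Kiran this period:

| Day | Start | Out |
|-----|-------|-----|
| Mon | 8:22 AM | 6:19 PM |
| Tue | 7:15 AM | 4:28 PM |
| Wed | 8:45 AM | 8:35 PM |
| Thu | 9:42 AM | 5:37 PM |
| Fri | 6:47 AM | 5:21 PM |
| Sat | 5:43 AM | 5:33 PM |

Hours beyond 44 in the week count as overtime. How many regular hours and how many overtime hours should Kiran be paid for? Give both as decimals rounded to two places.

Regular 44.00 hours, overtime 17.32 hours

Mon: 8:22 AM–6:19 PM = 9 h 57 min
Tue: 7:15 AM–4:28 PM = 9 h 13 min
Wed: 8:45 AM–8:35 PM = 11 h 50 min
Thu: 9:42 AM–5:37 PM = 7 h 55 min
Fri: 6:47 AM–5:21 PM = 10 h 34 min
Sat: 5:43 AM–5:33 PM = 11 h 50 min
Total worked: 61 h 19 min = 61.32 h.
Threshold 44 h → overtime 17 h 19 min, regular 44 h 0 min.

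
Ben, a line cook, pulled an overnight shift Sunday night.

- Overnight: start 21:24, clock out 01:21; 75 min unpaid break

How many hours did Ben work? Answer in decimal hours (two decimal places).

2.70 hours

Overnight: 21:24 → midnight = 2 h 36 min; midnight → 01:21 = 1 h 21 min; span 3 h 57 min; less 75 min break → 2 h 42 min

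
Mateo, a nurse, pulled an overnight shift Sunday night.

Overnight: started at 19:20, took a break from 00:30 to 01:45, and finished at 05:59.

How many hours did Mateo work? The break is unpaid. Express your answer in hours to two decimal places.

9.40 hours

Overnight: 19:20 → midnight = 4 h 40 min; midnight → 05:59 = 5 h 59 min; span 10 h 39 min; less 75 min break → 9 h 24 min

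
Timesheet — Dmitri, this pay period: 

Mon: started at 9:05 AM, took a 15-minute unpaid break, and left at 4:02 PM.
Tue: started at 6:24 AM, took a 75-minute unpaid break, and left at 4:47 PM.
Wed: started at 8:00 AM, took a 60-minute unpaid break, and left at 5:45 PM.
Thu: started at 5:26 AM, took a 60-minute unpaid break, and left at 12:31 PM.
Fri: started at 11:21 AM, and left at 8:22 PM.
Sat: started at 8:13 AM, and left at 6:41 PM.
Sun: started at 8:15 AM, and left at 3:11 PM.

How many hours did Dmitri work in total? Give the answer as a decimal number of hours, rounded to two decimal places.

Mon: 9:05 AM–4:02 PM = 6 h 57 min; less 15 min break → 6 h 42 min
Tue: 6:24 AM–4:47 PM = 10 h 23 min; less 75 min break → 9 h 8 min
Wed: 8:00 AM–5:45 PM = 9 h 45 min; less 60 min break → 8 h 45 min
Thu: 5:26 AM–12:31 PM = 7 h 5 min; less 60 min break → 6 h 5 min
Fri: 11:21 AM–8:22 PM = 9 h 1 min
Sat: 8:13 AM–6:41 PM = 10 h 28 min
Sun: 8:15 AM–3:11 PM = 6 h 56 min
Total: 6 h 42 min + 9 h 8 min + 8 h 45 min + 6 h 5 min + 9 h 1 min + 10 h 28 min + 6 h 56 min = 57 h 5 min.

57.08 hours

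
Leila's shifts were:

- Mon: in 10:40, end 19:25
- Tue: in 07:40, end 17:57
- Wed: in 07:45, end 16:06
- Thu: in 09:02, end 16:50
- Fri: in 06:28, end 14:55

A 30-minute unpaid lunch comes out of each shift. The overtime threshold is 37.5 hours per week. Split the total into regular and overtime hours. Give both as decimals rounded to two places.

Regular 37.50 hours, overtime 3.63 hours

Mon: 10:40–19:25 = 8 h 45 min; less 30 min break → 8 h 15 min
Tue: 07:40–17:57 = 10 h 17 min; less 30 min break → 9 h 47 min
Wed: 07:45–16:06 = 8 h 21 min; less 30 min break → 7 h 51 min
Thu: 09:02–16:50 = 7 h 48 min; less 30 min break → 7 h 18 min
Fri: 06:28–14:55 = 8 h 27 min; less 30 min break → 7 h 57 min
Total worked: 41 h 8 min = 41.13 h.
Threshold 37.5 h → overtime 3 h 38 min, regular 37 h 30 min.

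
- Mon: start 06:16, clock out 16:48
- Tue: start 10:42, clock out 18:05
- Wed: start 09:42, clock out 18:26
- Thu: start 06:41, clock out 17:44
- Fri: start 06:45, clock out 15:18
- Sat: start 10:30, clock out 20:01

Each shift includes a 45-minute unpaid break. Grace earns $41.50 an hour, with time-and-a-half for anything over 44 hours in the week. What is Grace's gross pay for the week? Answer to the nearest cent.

$2278.35

Mon: 06:16–16:48 = 10 h 32 min; less 45 min break → 9 h 47 min
Tue: 10:42–18:05 = 7 h 23 min; less 45 min break → 6 h 38 min
Wed: 09:42–18:26 = 8 h 44 min; less 45 min break → 7 h 59 min
Thu: 06:41–17:44 = 11 h 3 min; less 45 min break → 10 h 18 min
Fri: 06:45–15:18 = 8 h 33 min; less 45 min break → 7 h 48 min
Sat: 10:30–20:01 = 9 h 31 min; less 45 min break → 8 h 46 min
Total worked: 51 h 16 min = 3076 min.
Regular 44 h 0 min = 2640 min at $41.50/h; overtime 7 h 16 min = 436 min at $62.25/h.
Pay = (2640 × $41.50 + 436 × $62.25) ÷ 60 = $2278.35.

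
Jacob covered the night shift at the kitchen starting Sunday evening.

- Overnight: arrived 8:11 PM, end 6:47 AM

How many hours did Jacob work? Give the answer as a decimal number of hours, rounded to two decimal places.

Overnight: 8:11 PM → midnight = 3 h 49 min; midnight → 6:47 AM = 6 h 47 min; span 10 h 36 min

10.60 hours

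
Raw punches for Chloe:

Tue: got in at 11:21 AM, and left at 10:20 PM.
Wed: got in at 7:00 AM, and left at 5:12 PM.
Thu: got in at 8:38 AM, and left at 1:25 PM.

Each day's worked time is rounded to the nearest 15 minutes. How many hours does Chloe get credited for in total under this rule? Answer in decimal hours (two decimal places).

Tue: 11:21 AM–10:20 PM = 10 h 59 min → rounds to 11 h 0 min
Wed: 7:00 AM–5:12 PM = 10 h 12 min → rounds to 10 h 15 min
Thu: 8:38 AM–1:25 PM = 4 h 47 min → rounds to 4 h 45 min
Total credited: 26 h 0 min.

26.00 hours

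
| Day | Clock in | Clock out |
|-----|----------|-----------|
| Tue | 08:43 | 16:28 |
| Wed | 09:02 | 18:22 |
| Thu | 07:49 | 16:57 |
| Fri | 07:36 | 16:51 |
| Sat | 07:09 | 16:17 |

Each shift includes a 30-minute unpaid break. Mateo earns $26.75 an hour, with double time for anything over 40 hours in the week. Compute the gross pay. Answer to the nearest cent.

$1182.35

Tue: 08:43–16:28 = 7 h 45 min; less 30 min break → 7 h 15 min
Wed: 09:02–18:22 = 9 h 20 min; less 30 min break → 8 h 50 min
Thu: 07:49–16:57 = 9 h 8 min; less 30 min break → 8 h 38 min
Fri: 07:36–16:51 = 9 h 15 min; less 30 min break → 8 h 45 min
Sat: 07:09–16:17 = 9 h 8 min; less 30 min break → 8 h 38 min
Total worked: 42 h 6 min = 2526 min.
Regular 40 h 0 min = 2400 min at $26.75/h; overtime 2 h 6 min = 126 min at $53.50/h.
Pay = (2400 × $26.75 + 126 × $53.50) ÷ 60 = $1182.35.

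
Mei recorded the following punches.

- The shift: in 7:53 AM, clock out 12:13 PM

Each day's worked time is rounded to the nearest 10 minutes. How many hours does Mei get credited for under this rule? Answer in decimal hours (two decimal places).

The shift: 7:53 AM–12:13 PM = 4 h 20 min → rounds to 4 h 20 min

4.33 hours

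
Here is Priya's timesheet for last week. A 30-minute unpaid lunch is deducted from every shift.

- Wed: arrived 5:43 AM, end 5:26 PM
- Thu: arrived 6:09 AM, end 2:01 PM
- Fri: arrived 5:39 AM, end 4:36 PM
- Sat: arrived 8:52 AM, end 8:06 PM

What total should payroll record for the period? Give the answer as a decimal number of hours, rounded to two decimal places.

39.77 hours

Wed: 5:43 AM–5:26 PM = 11 h 43 min; less 30 min break → 11 h 13 min
Thu: 6:09 AM–2:01 PM = 7 h 52 min; less 30 min break → 7 h 22 min
Fri: 5:39 AM–4:36 PM = 10 h 57 min; less 30 min break → 10 h 27 min
Sat: 8:52 AM–8:06 PM = 11 h 14 min; less 30 min break → 10 h 44 min
Total: 11 h 13 min + 7 h 22 min + 10 h 27 min + 10 h 44 min = 39 h 46 min.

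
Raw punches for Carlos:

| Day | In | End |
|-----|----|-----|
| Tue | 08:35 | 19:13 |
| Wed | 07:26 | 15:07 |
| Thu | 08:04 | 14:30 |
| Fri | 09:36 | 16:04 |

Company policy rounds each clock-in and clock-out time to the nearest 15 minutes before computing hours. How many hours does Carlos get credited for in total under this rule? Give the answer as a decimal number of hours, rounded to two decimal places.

31.25 hours

Tue: in 08:35→08:30, out 19:13→19:15; 10 h 45 min
Wed: in 07:26→07:30, out 15:07→15:00; 7 h 30 min
Thu: in 08:04→08:00, out 14:30→14:30; 6 h 30 min
Fri: in 09:36→09:30, out 16:04→16:00; 6 h 30 min
Total credited: 31 h 15 min.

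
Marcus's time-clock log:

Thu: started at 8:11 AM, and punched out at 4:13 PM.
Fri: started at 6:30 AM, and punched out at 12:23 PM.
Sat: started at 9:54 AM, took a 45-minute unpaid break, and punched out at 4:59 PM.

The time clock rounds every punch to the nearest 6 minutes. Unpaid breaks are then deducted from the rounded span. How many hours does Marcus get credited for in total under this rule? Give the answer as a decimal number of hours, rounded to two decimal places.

Thu: in 8:11 AM→8:12 AM, out 4:13 PM→4:12 PM; 8 h 0 min
Fri: in 6:30 AM→6:30 AM, out 12:23 PM→12:24 PM; 5 h 54 min
Sat: in 9:54 AM→9:54 AM, out 4:59 PM→5:00 PM; 7 h 6 min − 45 min = 6 h 21 min
Total credited: 20 h 15 min.

20.25 hours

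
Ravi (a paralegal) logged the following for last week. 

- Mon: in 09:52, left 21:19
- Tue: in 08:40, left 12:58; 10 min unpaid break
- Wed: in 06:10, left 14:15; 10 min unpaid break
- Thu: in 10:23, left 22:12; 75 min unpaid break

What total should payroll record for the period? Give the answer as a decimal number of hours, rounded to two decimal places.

34.07 hours

Mon: 09:52–21:19 = 11 h 27 min
Tue: 08:40–12:58 = 4 h 18 min; less 10 min break → 4 h 8 min
Wed: 06:10–14:15 = 8 h 5 min; less 10 min break → 7 h 55 min
Thu: 10:23–22:12 = 11 h 49 min; less 75 min break → 10 h 34 min
Total: 11 h 27 min + 4 h 8 min + 7 h 55 min + 10 h 34 min = 34 h 4 min.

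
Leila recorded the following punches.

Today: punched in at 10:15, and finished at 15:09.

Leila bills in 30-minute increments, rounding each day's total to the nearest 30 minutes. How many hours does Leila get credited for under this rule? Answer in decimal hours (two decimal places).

5.00 hours

Today: 10:15–15:09 = 4 h 54 min → rounds to 5 h 0 min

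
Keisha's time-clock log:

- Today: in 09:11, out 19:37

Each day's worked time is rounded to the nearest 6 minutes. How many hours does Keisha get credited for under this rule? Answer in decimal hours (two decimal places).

10.40 hours

Today: 09:11–19:37 = 10 h 26 min → rounds to 10 h 24 min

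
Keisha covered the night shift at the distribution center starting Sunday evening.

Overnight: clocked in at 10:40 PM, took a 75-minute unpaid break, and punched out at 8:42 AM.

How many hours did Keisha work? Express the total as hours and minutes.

8 h 47 min

Overnight: 10:40 PM → midnight = 1 h 20 min; midnight → 8:42 AM = 8 h 42 min; span 10 h 2 min; less 75 min break → 8 h 47 min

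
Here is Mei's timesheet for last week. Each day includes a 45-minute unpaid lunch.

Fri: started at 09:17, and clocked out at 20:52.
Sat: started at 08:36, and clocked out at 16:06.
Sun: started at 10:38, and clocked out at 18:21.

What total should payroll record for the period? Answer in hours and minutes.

24 h 33 min

Fri: 09:17–20:52 = 11 h 35 min; less 45 min break → 10 h 50 min
Sat: 08:36–16:06 = 7 h 30 min; less 45 min break → 6 h 45 min
Sun: 10:38–18:21 = 7 h 43 min; less 45 min break → 6 h 58 min
Total: 10 h 50 min + 6 h 45 min + 6 h 58 min = 24 h 33 min.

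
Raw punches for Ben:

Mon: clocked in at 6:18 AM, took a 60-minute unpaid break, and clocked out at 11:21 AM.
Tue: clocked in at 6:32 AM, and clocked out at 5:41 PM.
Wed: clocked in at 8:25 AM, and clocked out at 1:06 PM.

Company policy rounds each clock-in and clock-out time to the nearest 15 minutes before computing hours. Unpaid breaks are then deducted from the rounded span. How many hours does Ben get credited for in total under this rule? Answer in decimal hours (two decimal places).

Mon: in 6:18 AM→6:15 AM, out 11:21 AM→11:15 AM; 5 h 0 min − 60 min = 4 h 0 min
Tue: in 6:32 AM→6:30 AM, out 5:41 PM→5:45 PM; 11 h 15 min
Wed: in 8:25 AM→8:30 AM, out 1:06 PM→1:00 PM; 4 h 30 min
Total credited: 19 h 45 min.

19.75 hours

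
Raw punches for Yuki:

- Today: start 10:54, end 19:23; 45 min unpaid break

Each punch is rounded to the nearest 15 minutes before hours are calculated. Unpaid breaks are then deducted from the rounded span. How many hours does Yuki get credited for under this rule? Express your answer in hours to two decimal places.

Today: in 10:54→11:00, out 19:23→19:30; 8 h 30 min − 45 min = 7 h 45 min

7.75 hours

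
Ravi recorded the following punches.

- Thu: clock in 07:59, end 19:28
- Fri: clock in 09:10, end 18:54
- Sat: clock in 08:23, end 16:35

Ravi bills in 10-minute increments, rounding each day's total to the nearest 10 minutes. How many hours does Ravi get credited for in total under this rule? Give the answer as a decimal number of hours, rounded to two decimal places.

Thu: 07:59–19:28 = 11 h 29 min → rounds to 11 h 30 min
Fri: 09:10–18:54 = 9 h 44 min → rounds to 9 h 40 min
Sat: 08:23–16:35 = 8 h 12 min → rounds to 8 h 10 min
Total credited: 29 h 20 min.

29.33 hours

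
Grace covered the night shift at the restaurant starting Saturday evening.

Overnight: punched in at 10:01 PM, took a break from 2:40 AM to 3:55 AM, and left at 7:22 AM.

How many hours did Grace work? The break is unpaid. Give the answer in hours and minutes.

Overnight: 10:01 PM → midnight = 1 h 59 min; midnight → 7:22 AM = 7 h 22 min; span 9 h 21 min; less 75 min break → 8 h 6 min

8 h 6 min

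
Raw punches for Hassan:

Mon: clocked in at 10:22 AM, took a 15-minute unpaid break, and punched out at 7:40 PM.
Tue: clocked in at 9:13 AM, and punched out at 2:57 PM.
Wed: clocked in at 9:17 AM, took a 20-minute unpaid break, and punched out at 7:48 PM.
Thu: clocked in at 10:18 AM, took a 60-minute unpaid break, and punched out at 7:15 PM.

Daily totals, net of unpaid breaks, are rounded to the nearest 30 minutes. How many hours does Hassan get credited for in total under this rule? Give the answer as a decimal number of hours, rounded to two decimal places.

Mon: 10:22 AM–7:40 PM = 9 h 18 min − 15 min = 9 h 3 min → rounds to 9 h 0 min
Tue: 9:13 AM–2:57 PM = 5 h 44 min → rounds to 5 h 30 min
Wed: 9:17 AM–7:48 PM = 10 h 31 min − 20 min = 10 h 11 min → rounds to 10 h 0 min
Thu: 10:18 AM–7:15 PM = 8 h 57 min − 60 min = 7 h 57 min → rounds to 8 h 0 min
Total credited: 32 h 30 min.

32.50 hours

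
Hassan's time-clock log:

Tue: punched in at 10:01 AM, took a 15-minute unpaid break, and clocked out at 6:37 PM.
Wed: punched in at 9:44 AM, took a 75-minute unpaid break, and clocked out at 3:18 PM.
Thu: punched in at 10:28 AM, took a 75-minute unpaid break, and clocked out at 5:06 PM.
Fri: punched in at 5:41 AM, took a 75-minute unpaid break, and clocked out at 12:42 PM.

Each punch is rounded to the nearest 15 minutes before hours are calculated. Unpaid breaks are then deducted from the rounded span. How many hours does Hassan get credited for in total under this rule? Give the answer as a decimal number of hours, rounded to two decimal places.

23.50 hours

Tue: in 10:01 AM→10:00 AM, out 6:37 PM→6:30 PM; 8 h 30 min − 15 min = 8 h 15 min
Wed: in 9:44 AM→9:45 AM, out 3:18 PM→3:15 PM; 5 h 30 min − 75 min = 4 h 15 min
Thu: in 10:28 AM→10:30 AM, out 5:06 PM→5:00 PM; 6 h 30 min − 75 min = 5 h 15 min
Fri: in 5:41 AM→5:45 AM, out 12:42 PM→12:45 PM; 7 h 0 min − 75 min = 5 h 45 min
Total credited: 23 h 30 min.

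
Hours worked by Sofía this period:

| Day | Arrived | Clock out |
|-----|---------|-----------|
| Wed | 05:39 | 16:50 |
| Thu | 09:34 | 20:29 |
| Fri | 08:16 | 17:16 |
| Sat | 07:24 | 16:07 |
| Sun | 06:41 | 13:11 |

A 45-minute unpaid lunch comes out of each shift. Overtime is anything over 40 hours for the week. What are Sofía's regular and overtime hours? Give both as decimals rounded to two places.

Regular 40.00 hours, overtime 2.57 hours

Wed: 05:39–16:50 = 11 h 11 min; less 45 min break → 10 h 26 min
Thu: 09:34–20:29 = 10 h 55 min; less 45 min break → 10 h 10 min
Fri: 08:16–17:16 = 9 h 0 min; less 45 min break → 8 h 15 min
Sat: 07:24–16:07 = 8 h 43 min; less 45 min break → 7 h 58 min
Sun: 06:41–13:11 = 6 h 30 min; less 45 min break → 5 h 45 min
Total worked: 42 h 34 min = 42.57 h.
Threshold 40 h → overtime 2 h 34 min, regular 40 h 0 min.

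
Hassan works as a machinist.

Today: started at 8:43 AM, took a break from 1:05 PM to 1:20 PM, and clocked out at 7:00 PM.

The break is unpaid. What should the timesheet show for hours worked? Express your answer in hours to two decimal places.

Today: 8:43 AM–7:00 PM = 10 h 17 min; less 15 min break → 10 h 2 min

10.03 hours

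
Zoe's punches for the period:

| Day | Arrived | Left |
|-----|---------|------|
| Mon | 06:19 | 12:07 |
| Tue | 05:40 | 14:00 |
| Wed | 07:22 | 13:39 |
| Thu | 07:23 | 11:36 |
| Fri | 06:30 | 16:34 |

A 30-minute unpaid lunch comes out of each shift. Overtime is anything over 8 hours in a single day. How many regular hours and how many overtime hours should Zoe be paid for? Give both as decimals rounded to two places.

Mon: 06:19–12:07 = 5 h 48 min; less 30 min break → 5 h 18 min
Tue: 05:40–14:00 = 8 h 20 min; less 30 min break → 7 h 50 min
Wed: 07:22–13:39 = 6 h 17 min; less 30 min break → 5 h 47 min
Thu: 07:23–11:36 = 4 h 13 min; less 30 min break → 3 h 43 min
Fri: 06:30–16:34 = 10 h 4 min; less 30 min break → 9 h 34 min
Mon reg 5 h 18 min / OT 0 h 0 min; Tue reg 7 h 50 min / OT 0 h 0 min; Wed reg 5 h 47 min / OT 0 h 0 min; Thu reg 3 h 43 min / OT 0 h 0 min; Fri reg 8 h 0 min / OT 1 h 34 min.
Totals: regular 30 h 38 min, overtime 1 h 34 min.

Regular 30.63 hours, overtime 1.57 hours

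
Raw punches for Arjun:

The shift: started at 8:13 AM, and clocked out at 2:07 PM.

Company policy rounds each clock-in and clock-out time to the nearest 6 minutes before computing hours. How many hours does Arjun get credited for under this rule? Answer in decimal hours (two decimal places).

The shift: in 8:13 AM→8:12 AM, out 2:07 PM→2:06 PM; 5 h 54 min

5.90 hours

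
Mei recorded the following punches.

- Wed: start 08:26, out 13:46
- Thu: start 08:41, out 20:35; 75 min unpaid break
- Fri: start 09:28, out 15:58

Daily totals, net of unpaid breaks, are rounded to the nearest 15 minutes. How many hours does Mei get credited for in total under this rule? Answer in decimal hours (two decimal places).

22.50 hours

Wed: 08:26–13:46 = 5 h 20 min → rounds to 5 h 15 min
Thu: 08:41–20:35 = 11 h 54 min − 75 min = 10 h 39 min → rounds to 10 h 45 min
Fri: 09:28–15:58 = 6 h 30 min → rounds to 6 h 30 min
Total credited: 22 h 30 min.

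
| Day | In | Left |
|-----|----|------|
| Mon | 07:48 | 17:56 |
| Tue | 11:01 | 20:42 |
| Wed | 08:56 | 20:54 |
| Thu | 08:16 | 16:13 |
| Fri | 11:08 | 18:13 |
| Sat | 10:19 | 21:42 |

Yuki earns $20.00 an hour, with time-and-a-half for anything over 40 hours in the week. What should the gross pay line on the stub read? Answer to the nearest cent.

$1346.00

Mon: 07:48–17:56 = 10 h 8 min
Tue: 11:01–20:42 = 9 h 41 min
Wed: 08:56–20:54 = 11 h 58 min
Thu: 08:16–16:13 = 7 h 57 min
Fri: 11:08–18:13 = 7 h 5 min
Sat: 10:19–21:42 = 11 h 23 min
Total worked: 58 h 12 min = 3492 min.
Regular 40 h 0 min = 2400 min at $20.00/h; overtime 18 h 12 min = 1092 min at $30.00/h.
Pay = (2400 × $20.00 + 1092 × $30.00) ÷ 60 = $1346.00.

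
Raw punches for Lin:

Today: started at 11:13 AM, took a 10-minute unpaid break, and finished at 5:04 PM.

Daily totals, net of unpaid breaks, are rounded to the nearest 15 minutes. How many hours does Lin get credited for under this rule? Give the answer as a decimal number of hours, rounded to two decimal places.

5.75 hours

Today: 11:13 AM–5:04 PM = 5 h 51 min − 10 min = 5 h 41 min → rounds to 5 h 45 min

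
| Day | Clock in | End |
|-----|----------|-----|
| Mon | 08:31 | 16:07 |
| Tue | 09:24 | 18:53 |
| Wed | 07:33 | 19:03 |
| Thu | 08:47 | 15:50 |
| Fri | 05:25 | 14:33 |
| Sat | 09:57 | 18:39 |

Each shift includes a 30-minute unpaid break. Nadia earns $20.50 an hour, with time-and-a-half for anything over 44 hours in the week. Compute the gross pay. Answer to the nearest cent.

$1100.85

Mon: 08:31–16:07 = 7 h 36 min; less 30 min break → 7 h 6 min
Tue: 09:24–18:53 = 9 h 29 min; less 30 min break → 8 h 59 min
Wed: 07:33–19:03 = 11 h 30 min; less 30 min break → 11 h 0 min
Thu: 08:47–15:50 = 7 h 3 min; less 30 min break → 6 h 33 min
Fri: 05:25–14:33 = 9 h 8 min; less 30 min break → 8 h 38 min
Sat: 09:57–18:39 = 8 h 42 min; less 30 min break → 8 h 12 min
Total worked: 50 h 28 min = 3028 min.
Regular 44 h 0 min = 2640 min at $20.50/h; overtime 6 h 28 min = 388 min at $30.75/h.
Pay = (2640 × $20.50 + 388 × $30.75) ÷ 60 = $1100.85.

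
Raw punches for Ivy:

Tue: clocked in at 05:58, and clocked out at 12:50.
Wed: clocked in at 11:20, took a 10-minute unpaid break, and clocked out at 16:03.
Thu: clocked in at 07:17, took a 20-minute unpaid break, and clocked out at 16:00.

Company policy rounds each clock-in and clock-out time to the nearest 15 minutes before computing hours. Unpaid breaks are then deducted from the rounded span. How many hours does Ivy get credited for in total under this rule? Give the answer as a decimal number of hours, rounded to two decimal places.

Tue: in 05:58→06:00, out 12:50→12:45; 6 h 45 min
Wed: in 11:20→11:15, out 16:03→16:00; 4 h 45 min − 10 min = 4 h 35 min
Thu: in 07:17→07:15, out 16:00→16:00; 8 h 45 min − 20 min = 8 h 25 min
Total credited: 19 h 45 min.

19.75 hours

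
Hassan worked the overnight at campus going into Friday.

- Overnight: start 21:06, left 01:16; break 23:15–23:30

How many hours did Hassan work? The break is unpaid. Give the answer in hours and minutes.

3 h 55 min

Overnight: 21:06 → midnight = 2 h 54 min; midnight → 01:16 = 1 h 16 min; span 4 h 10 min; less 15 min break → 3 h 55 min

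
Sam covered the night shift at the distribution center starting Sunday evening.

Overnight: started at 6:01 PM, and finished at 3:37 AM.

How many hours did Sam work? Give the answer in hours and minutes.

9 h 36 min

Overnight: 6:01 PM → midnight = 5 h 59 min; midnight → 3:37 AM = 3 h 37 min; span 9 h 36 min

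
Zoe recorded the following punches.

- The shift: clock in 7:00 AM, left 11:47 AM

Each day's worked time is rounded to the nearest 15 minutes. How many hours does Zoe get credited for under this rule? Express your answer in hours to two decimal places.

4.75 hours

The shift: 7:00 AM–11:47 AM = 4 h 47 min → rounds to 4 h 45 min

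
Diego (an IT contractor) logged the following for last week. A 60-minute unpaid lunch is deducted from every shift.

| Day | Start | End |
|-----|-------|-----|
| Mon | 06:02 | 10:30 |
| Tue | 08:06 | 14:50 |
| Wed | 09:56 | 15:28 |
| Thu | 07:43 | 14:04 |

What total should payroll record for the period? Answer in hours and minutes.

Mon: 06:02–10:30 = 4 h 28 min; less 60 min break → 3 h 28 min
Tue: 08:06–14:50 = 6 h 44 min; less 60 min break → 5 h 44 min
Wed: 09:56–15:28 = 5 h 32 min; less 60 min break → 4 h 32 min
Thu: 07:43–14:04 = 6 h 21 min; less 60 min break → 5 h 21 min
Total: 3 h 28 min + 5 h 44 min + 4 h 32 min + 5 h 21 min = 19 h 5 min.

19 h 5 min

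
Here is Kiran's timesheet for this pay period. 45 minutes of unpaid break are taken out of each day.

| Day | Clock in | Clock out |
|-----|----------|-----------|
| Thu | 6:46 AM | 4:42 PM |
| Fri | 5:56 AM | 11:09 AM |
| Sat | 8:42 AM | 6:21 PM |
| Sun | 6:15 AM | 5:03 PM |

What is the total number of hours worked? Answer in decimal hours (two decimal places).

32.60 hours

Thu: 6:46 AM–4:42 PM = 9 h 56 min; less 45 min break → 9 h 11 min
Fri: 5:56 AM–11:09 AM = 5 h 13 min; less 45 min break → 4 h 28 min
Sat: 8:42 AM–6:21 PM = 9 h 39 min; less 45 min break → 8 h 54 min
Sun: 6:15 AM–5:03 PM = 10 h 48 min; less 45 min break → 10 h 3 min
Total: 9 h 11 min + 4 h 28 min + 8 h 54 min + 10 h 3 min = 32 h 36 min.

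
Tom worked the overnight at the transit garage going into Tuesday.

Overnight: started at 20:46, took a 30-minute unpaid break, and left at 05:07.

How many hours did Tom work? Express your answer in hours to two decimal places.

Overnight: 20:46 → midnight = 3 h 14 min; midnight → 05:07 = 5 h 7 min; span 8 h 21 min; less 30 min break → 7 h 51 min

7.85 hours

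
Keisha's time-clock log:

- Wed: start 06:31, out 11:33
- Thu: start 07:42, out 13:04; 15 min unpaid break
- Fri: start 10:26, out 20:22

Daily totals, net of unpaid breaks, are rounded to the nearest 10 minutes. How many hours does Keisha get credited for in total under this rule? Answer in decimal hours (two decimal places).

20.17 hours

Wed: 06:31–11:33 = 5 h 2 min → rounds to 5 h 0 min
Thu: 07:42–13:04 = 5 h 22 min − 15 min = 5 h 7 min → rounds to 5 h 10 min
Fri: 10:26–20:22 = 9 h 56 min → rounds to 10 h 0 min
Total credited: 20 h 10 min.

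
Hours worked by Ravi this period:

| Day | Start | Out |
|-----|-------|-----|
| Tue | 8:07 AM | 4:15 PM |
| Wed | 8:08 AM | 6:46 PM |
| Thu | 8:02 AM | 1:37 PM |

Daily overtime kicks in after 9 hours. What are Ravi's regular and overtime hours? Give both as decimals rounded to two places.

Tue: 8:07 AM–4:15 PM = 8 h 8 min
Wed: 8:08 AM–6:46 PM = 10 h 38 min
Thu: 8:02 AM–1:37 PM = 5 h 35 min
Tue reg 8 h 8 min / OT 0 h 0 min; Wed reg 9 h 0 min / OT 1 h 38 min; Thu reg 5 h 35 min / OT 0 h 0 min.
Totals: regular 22 h 43 min, overtime 1 h 38 min.

Regular 22.72 hours, overtime 1.63 hours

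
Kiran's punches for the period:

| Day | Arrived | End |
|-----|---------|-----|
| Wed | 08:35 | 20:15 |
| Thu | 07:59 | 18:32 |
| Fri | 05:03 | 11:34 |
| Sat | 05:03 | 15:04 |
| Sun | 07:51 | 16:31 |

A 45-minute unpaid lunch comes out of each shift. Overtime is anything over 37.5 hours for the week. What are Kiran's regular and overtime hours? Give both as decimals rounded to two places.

Wed: 08:35–20:15 = 11 h 40 min; less 45 min break → 10 h 55 min
Thu: 07:59–18:32 = 10 h 33 min; less 45 min break → 9 h 48 min
Fri: 05:03–11:34 = 6 h 31 min; less 45 min break → 5 h 46 min
Sat: 05:03–15:04 = 10 h 1 min; less 45 min break → 9 h 16 min
Sun: 07:51–16:31 = 8 h 40 min; less 45 min break → 7 h 55 min
Total worked: 43 h 40 min = 43.67 h.
Threshold 37.5 h → overtime 6 h 10 min, regular 37 h 30 min.

Regular 37.50 hours, overtime 6.17 hours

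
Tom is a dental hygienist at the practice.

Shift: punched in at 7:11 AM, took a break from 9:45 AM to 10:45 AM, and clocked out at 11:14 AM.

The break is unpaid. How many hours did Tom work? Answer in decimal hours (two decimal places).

Shift: 7:11 AM–11:14 AM = 4 h 3 min; less 60 min break → 3 h 3 min

3.05 hours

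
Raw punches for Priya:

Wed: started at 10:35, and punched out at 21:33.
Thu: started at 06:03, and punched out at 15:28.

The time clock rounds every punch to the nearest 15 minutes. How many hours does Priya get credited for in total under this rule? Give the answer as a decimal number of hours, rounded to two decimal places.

20.50 hours

Wed: in 10:35→10:30, out 21:33→21:30; 11 h 0 min
Thu: in 06:03→06:00, out 15:28→15:30; 9 h 30 min
Total credited: 20 h 30 min.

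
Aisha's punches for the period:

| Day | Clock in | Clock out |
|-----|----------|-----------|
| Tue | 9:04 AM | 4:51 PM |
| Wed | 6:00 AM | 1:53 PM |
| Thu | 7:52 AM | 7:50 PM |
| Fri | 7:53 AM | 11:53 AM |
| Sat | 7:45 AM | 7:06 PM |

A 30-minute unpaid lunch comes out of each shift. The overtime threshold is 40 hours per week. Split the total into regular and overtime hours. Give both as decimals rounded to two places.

Tue: 9:04 AM–4:51 PM = 7 h 47 min; less 30 min break → 7 h 17 min
Wed: 6:00 AM–1:53 PM = 7 h 53 min; less 30 min break → 7 h 23 min
Thu: 7:52 AM–7:50 PM = 11 h 58 min; less 30 min break → 11 h 28 min
Fri: 7:53 AM–11:53 AM = 4 h 0 min; less 30 min break → 3 h 30 min
Sat: 7:45 AM–7:06 PM = 11 h 21 min; less 30 min break → 10 h 51 min
Total worked: 40 h 29 min = 40.48 h.
Threshold 40 h → overtime 0 h 29 min, regular 40 h 0 min.

Regular 40.00 hours, overtime 0.48 hours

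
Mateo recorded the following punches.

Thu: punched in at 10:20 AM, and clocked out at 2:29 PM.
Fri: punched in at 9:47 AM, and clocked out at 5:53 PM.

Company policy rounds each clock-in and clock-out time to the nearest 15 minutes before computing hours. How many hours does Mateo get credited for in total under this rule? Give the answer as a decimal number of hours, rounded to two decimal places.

Thu: in 10:20 AM→10:15 AM, out 2:29 PM→2:30 PM; 4 h 15 min
Fri: in 9:47 AM→9:45 AM, out 5:53 PM→6:00 PM; 8 h 15 min
Total credited: 12 h 30 min.

12.50 hours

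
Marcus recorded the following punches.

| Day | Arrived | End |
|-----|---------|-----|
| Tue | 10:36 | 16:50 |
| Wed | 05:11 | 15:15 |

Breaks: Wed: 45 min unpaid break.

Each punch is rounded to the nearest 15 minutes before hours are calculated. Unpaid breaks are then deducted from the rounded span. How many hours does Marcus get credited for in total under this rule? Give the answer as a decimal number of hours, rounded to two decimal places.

Tue: in 10:36→10:30, out 16:50→16:45; 6 h 15 min
Wed: in 05:11→05:15, out 15:15→15:15; 10 h 0 min − 45 min = 9 h 15 min
Total credited: 15 h 30 min.

15.50 hours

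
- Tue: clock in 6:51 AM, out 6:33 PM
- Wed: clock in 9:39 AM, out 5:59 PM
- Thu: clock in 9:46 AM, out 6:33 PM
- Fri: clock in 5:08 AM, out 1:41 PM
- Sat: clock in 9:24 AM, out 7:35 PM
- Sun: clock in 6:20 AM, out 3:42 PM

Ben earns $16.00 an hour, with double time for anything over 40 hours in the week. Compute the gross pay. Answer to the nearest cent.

$1181.33

Tue: 6:51 AM–6:33 PM = 11 h 42 min
Wed: 9:39 AM–5:59 PM = 8 h 20 min
Thu: 9:46 AM–6:33 PM = 8 h 47 min
Fri: 5:08 AM–1:41 PM = 8 h 33 min
Sat: 9:24 AM–7:35 PM = 10 h 11 min
Sun: 6:20 AM–3:42 PM = 9 h 22 min
Total worked: 56 h 55 min = 3415 min.
Regular 40 h 0 min = 2400 min at $16.00/h; overtime 16 h 55 min = 1015 min at $32.00/h.
Pay = (2400 × $16.00 + 1015 × $32.00) ÷ 60 = $1181.33.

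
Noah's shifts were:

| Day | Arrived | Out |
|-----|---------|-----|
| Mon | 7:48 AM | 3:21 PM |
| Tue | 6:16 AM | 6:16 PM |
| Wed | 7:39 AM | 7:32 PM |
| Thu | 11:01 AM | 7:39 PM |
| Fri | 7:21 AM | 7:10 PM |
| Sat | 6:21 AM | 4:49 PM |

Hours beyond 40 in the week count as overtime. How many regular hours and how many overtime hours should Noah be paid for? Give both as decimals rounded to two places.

Mon: 7:48 AM–3:21 PM = 7 h 33 min
Tue: 6:16 AM–6:16 PM = 12 h 0 min
Wed: 7:39 AM–7:32 PM = 11 h 53 min
Thu: 11:01 AM–7:39 PM = 8 h 38 min
Fri: 7:21 AM–7:10 PM = 11 h 49 min
Sat: 6:21 AM–4:49 PM = 10 h 28 min
Total worked: 62 h 21 min = 62.35 h.
Threshold 40 h → overtime 22 h 21 min, regular 40 h 0 min.

Regular 40.00 hours, overtime 22.35 hours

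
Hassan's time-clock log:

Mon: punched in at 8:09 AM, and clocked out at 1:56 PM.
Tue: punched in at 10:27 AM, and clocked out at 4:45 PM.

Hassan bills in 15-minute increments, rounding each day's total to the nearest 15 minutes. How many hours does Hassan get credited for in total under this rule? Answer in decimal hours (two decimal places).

Mon: 8:09 AM–1:56 PM = 5 h 47 min → rounds to 5 h 45 min
Tue: 10:27 AM–4:45 PM = 6 h 18 min → rounds to 6 h 15 min
Total credited: 12 h 0 min.

12.00 hours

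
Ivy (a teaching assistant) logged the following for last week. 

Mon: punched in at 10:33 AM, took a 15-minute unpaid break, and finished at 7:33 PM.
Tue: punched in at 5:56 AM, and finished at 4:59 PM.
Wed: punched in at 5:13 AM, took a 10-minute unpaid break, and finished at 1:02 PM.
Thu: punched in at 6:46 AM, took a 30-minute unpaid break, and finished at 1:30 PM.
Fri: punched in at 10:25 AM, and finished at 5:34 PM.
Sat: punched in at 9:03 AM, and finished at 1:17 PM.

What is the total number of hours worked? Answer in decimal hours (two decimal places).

45.07 hours

Mon: 10:33 AM–7:33 PM = 9 h 0 min; less 15 min break → 8 h 45 min
Tue: 5:56 AM–4:59 PM = 11 h 3 min
Wed: 5:13 AM–1:02 PM = 7 h 49 min; less 10 min break → 7 h 39 min
Thu: 6:46 AM–1:30 PM = 6 h 44 min; less 30 min break → 6 h 14 min
Fri: 10:25 AM–5:34 PM = 7 h 9 min
Sat: 9:03 AM–1:17 PM = 4 h 14 min
Total: 8 h 45 min + 11 h 3 min + 7 h 39 min + 6 h 14 min + 7 h 9 min + 4 h 14 min = 45 h 4 min.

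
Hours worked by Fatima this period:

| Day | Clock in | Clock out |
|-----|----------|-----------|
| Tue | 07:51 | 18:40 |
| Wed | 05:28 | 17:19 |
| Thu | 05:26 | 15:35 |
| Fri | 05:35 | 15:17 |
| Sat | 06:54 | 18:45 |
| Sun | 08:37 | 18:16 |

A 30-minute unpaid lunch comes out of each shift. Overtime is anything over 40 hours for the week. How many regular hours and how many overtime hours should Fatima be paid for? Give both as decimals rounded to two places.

Tue: 07:51–18:40 = 10 h 49 min; less 30 min break → 10 h 19 min
Wed: 05:28–17:19 = 11 h 51 min; less 30 min break → 11 h 21 min
Thu: 05:26–15:35 = 10 h 9 min; less 30 min break → 9 h 39 min
Fri: 05:35–15:17 = 9 h 42 min; less 30 min break → 9 h 12 min
Sat: 06:54–18:45 = 11 h 51 min; less 30 min break → 11 h 21 min
Sun: 08:37–18:16 = 9 h 39 min; less 30 min break → 9 h 9 min
Total worked: 61 h 1 min = 61.02 h.
Threshold 40 h → overtime 21 h 1 min, regular 40 h 0 min.

Regular 40.00 hours, overtime 21.02 hours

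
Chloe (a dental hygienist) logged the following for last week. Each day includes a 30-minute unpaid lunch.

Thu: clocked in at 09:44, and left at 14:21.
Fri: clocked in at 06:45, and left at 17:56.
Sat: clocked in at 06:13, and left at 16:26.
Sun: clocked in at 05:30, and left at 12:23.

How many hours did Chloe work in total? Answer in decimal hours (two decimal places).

30.90 hours

Thu: 09:44–14:21 = 4 h 37 min; less 30 min break → 4 h 7 min
Fri: 06:45–17:56 = 11 h 11 min; less 30 min break → 10 h 41 min
Sat: 06:13–16:26 = 10 h 13 min; less 30 min break → 9 h 43 min
Sun: 05:30–12:23 = 6 h 53 min; less 30 min break → 6 h 23 min
Total: 4 h 7 min + 10 h 41 min + 9 h 43 min + 6 h 23 min = 30 h 54 min.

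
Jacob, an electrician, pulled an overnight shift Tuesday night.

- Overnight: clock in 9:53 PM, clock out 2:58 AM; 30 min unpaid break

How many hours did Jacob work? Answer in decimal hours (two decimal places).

4.58 hours

Overnight: 9:53 PM → midnight = 2 h 7 min; midnight → 2:58 AM = 2 h 58 min; span 5 h 5 min; less 30 min break → 4 h 35 min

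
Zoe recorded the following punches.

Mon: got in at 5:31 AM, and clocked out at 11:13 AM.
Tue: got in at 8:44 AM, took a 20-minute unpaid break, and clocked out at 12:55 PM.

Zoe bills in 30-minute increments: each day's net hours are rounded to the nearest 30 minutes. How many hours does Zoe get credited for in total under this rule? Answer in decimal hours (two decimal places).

Mon: 5:31 AM–11:13 AM = 5 h 42 min → rounds to 5 h 30 min
Tue: 8:44 AM–12:55 PM = 4 h 11 min − 20 min = 3 h 51 min → rounds to 4 h 0 min
Total credited: 9 h 30 min.

9.50 hours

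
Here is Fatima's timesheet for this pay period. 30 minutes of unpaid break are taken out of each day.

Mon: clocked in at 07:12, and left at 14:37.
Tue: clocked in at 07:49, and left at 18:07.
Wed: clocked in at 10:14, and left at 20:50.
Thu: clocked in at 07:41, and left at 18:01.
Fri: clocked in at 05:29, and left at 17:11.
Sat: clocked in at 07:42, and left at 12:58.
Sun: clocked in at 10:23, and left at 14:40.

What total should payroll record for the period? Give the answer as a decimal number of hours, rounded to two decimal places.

Mon: 07:12–14:37 = 7 h 25 min; less 30 min break → 6 h 55 min
Tue: 07:49–18:07 = 10 h 18 min; less 30 min break → 9 h 48 min
Wed: 10:14–20:50 = 10 h 36 min; less 30 min break → 10 h 6 min
Thu: 07:41–18:01 = 10 h 20 min; less 30 min break → 9 h 50 min
Fri: 05:29–17:11 = 11 h 42 min; less 30 min break → 11 h 12 min
Sat: 07:42–12:58 = 5 h 16 min; less 30 min break → 4 h 46 min
Sun: 10:23–14:40 = 4 h 17 min; less 30 min break → 3 h 47 min
Total: 6 h 55 min + 9 h 48 min + 10 h 6 min + 9 h 50 min + 11 h 12 min + 4 h 46 min + 3 h 47 min = 56 h 24 min.

56.40 hours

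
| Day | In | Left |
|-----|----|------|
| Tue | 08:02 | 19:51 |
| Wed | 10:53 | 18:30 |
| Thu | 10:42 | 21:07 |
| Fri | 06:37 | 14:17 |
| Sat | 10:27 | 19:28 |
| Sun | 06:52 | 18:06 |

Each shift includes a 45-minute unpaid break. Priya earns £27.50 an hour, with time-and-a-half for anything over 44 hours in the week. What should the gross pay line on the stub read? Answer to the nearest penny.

£1592.25

Tue: 08:02–19:51 = 11 h 49 min; less 45 min break → 11 h 4 min
Wed: 10:53–18:30 = 7 h 37 min; less 45 min break → 6 h 52 min
Thu: 10:42–21:07 = 10 h 25 min; less 45 min break → 9 h 40 min
Fri: 06:37–14:17 = 7 h 40 min; less 45 min break → 6 h 55 min
Sat: 10:27–19:28 = 9 h 1 min; less 45 min break → 8 h 16 min
Sun: 06:52–18:06 = 11 h 14 min; less 45 min break → 10 h 29 min
Total worked: 53 h 16 min = 3196 min.
Regular 44 h 0 min = 2640 min at £27.50/h; overtime 9 h 16 min = 556 min at £41.25/h.
Pay = (2640 × £27.50 + 556 × £41.25) ÷ 60 = £1592.25.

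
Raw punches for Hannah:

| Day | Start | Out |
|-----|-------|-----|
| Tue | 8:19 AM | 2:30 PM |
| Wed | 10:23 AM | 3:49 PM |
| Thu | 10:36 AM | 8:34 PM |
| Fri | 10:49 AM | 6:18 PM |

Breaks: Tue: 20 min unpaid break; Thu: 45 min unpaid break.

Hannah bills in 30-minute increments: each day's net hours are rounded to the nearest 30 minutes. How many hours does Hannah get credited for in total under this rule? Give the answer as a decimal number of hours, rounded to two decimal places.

28.00 hours

Tue: 8:19 AM–2:30 PM = 6 h 11 min − 20 min = 5 h 51 min → rounds to 6 h 0 min
Wed: 10:23 AM–3:49 PM = 5 h 26 min → rounds to 5 h 30 min
Thu: 10:36 AM–8:34 PM = 9 h 58 min − 45 min = 9 h 13 min → rounds to 9 h 0 min
Fri: 10:49 AM–6:18 PM = 7 h 29 min → rounds to 7 h 30 min
Total credited: 28 h 0 min.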